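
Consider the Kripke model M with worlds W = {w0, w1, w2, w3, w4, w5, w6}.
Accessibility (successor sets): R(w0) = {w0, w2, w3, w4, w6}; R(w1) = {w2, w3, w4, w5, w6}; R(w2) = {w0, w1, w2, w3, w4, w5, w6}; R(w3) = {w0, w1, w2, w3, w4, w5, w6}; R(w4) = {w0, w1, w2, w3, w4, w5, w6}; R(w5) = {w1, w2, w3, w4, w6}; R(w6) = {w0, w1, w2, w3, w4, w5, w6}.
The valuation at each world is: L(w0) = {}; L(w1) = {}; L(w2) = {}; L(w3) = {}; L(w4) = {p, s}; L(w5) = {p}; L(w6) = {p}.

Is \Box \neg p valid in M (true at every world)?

Let φ = \Box \neg p. Evaluate φ at each world:
  w0 (successors {w0, w2, w3, w4, w6}): φ is false.
  w1 (successors {w2, w3, w4, w5, w6}): φ is false.
  w2 (successors {w0, w1, w2, w3, w4, w5, w6}): φ is false.
  w3 (successors {w0, w1, w2, w3, w4, w5, w6}): φ is false.
  w4 (successors {w0, w1, w2, w3, w4, w5, w6}): φ is false.
  w5 (successors {w1, w2, w3, w4, w6}): φ is false.
  w6 (successors {w0, w1, w2, w3, w4, w5, w6}): φ is false.
Detail at w0 (counterexample):
  At w0: \Box \neg p requires \neg p at every successor {w0, w2, w3, w4, w6}.
    \neg p fails at w4, so \Box \neg p is false at w0.

No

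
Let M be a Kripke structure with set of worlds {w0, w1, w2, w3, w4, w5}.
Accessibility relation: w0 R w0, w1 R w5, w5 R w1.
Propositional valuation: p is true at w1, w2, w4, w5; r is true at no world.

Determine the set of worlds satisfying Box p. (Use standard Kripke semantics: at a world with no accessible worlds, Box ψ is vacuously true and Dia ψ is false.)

Recall that Box ψ holds at a world iff ψ holds at every accessible world, and Dia ψ holds iff ψ holds at some accessible world.
Let φ = Box p. Evaluate φ at each world:
  w0 (successors {w0}): φ is false.
  w1 (successors {w5}): φ is true.
  w2 (successors ∅): φ is true.
  w3 (successors ∅): φ is true.
  w4 (successors ∅): φ is true.
  w5 (successors {w1}): φ is true.
For instance, at w1:
  At w1: Box p requires p at every successor {w5}.
    At w5: p is true.
  So Box p is true at w1.
Satisfying worlds: {w1, w2, w3, w4, w5}

w1, w2, w3, w4, w5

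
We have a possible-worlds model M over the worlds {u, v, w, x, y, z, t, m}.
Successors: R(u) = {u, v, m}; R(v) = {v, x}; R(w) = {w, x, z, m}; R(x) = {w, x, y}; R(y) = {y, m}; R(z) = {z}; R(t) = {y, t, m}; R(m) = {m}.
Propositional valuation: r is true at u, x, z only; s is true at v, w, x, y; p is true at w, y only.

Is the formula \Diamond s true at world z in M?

At z: \Diamond s requires s at some successor in {z}.
  At z: s is false.
So \Diamond s is false at z.

No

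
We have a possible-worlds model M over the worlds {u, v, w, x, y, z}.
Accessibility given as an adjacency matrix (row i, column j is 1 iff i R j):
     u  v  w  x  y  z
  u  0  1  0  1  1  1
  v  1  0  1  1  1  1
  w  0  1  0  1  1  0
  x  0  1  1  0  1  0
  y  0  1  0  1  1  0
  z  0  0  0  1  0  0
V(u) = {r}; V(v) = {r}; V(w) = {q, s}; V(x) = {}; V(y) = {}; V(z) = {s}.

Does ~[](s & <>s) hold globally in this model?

Let φ = ~[](s & <>s). Evaluate φ at each world:
  u (successors {v, x, y, z}): φ is true.
  v (successors {u, w, x, y, z}): φ is true.
  w (successors {v, x, y}): φ is true.
  x (successors {v, w, y}): φ is true.
  y (successors {v, x, y}): φ is true.
  z (successors {x}): φ is true.
For instance, at z:
  At z: [](s & <>s) is false, so ~[](s & <>s) is true.
    At z: [](s & <>s) requires s & <>s at every successor {x}.
      s & <>s fails at x, so [](s & <>s) is false at z.

Yes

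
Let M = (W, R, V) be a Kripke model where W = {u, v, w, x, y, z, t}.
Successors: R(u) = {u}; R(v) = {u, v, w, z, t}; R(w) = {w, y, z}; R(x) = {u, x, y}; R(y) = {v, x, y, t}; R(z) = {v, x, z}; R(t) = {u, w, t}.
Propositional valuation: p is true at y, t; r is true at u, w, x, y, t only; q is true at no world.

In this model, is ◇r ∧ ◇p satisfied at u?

No

At u: ◇r is true, ◇p is false, so ◇r ∧ ◇p is false.
  At u: ◇r requires r at some successor in {u}.
    r holds at u, so ◇r is true at u.
  At u: ◇p requires p at some successor in {u}.
    At u: p is false.
  So ◇p is false at u.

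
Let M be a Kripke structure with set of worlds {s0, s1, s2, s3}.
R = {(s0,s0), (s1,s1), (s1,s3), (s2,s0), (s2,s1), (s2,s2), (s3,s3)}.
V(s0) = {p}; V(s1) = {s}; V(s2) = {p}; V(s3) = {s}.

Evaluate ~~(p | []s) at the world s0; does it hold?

At s0: ~(p | []s) is false, so ~~(p | []s) is true.
  At s0: p | []s is true, so ~(p | []s) is false.
    At s0: p is true, []s is false, so p | []s is true.
      At s0: []s requires s at every successor {s0}.
        s fails at s0, so []s is false at s0.

Yes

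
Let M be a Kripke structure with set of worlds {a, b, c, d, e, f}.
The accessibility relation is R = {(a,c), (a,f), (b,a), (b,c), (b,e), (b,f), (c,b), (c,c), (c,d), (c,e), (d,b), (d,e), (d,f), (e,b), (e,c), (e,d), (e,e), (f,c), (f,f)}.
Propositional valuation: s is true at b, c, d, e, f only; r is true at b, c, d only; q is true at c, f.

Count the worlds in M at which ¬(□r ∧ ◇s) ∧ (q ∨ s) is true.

5

Recall that □ψ holds at a world iff ψ holds at every accessible world, and ◇ψ holds iff ψ holds at some accessible world.
Let φ = ¬(□r ∧ ◇s) ∧ (q ∨ s). Evaluate φ at each world:
  a (successors {c, f}): φ is false.
  b (successors {a, c, e, f}): φ is true.
  c (successors {b, c, d, e}): φ is true.
  d (successors {b, e, f}): φ is true.
  e (successors {b, c, d, e}): φ is true.
  f (successors {c, f}): φ is true.
For instance, at f:
  At f: ¬(□r ∧ ◇s) is true, q ∨ s is true, so ¬(□r ∧ ◇s) ∧ (q ∨ s) is true.
    At f: □r ∧ ◇s is false, so ¬(□r ∧ ◇s) is true.
      At f: □r is false, ◇s is true, so □r ∧ ◇s is false.
Satisfying worlds: {b, c, d, e, f}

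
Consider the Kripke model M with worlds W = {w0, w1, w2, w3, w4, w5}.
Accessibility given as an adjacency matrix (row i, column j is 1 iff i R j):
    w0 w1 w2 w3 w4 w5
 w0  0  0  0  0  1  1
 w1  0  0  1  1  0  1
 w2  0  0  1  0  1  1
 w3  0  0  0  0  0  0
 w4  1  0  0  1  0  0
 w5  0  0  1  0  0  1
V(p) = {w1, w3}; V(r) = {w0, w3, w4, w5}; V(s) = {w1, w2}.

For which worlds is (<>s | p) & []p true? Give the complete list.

Let φ = (<>s | p) & []p. Evaluate φ at each world:
  w0 (successors {w4, w5}): φ is false.
  w1 (successors {w2, w3, w5}): φ is false.
  w2 (successors {w2, w4, w5}): φ is false.
  w3 (successors ∅): φ is true.
  w4 (successors {w0, w3}): φ is false.
  w5 (successors {w2, w5}): φ is false.
For instance, at w1:
  At w1: <>s | p is true, []p is false, so (<>s | p) & []p is false.
    At w1: <>s is true, p is true, so <>s | p is true.
      At w1: <>s requires s at some successor in {w2, w3, w5}.
        s holds at w2, so <>s is true at w1.
    At w1: []p requires p at every successor {w2, w3, w5}.
      p fails at w2, so []p is false at w1.
Satisfying worlds: {w3}

w3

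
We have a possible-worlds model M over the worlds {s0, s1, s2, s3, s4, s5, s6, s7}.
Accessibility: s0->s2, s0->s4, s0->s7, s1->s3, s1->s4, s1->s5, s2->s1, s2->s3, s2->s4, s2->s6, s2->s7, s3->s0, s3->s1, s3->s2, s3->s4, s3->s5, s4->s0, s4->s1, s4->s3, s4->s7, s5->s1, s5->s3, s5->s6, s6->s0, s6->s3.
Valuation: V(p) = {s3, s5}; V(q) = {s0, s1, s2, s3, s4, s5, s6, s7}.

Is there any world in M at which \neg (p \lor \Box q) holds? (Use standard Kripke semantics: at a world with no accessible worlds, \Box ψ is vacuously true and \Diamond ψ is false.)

Recall that \Box ψ holds at a world iff ψ holds at every accessible world, and \Diamond ψ holds iff ψ holds at some accessible world.
Let φ = \neg (p \lor \Box q). Evaluate φ at each world:
  s0 (successors {s2, s4, s7}): φ is false.
  s1 (successors {s3, s4, s5}): φ is false.
  s2 (successors {s1, s3, s4, s6, s7}): φ is false.
  s3 (successors {s0, s1, s2, s4, s5}): φ is false.
  s4 (successors {s0, s1, s3, s7}): φ is false.
  s5 (successors {s1, s3, s6}): φ is false.
  s6 (successors {s0, s3}): φ is false.
  s7 (successors ∅): φ is false.
For instance, at s3:
  At s3: p \lor \Box q is true, so \neg (p \lor \Box q) is false.
    At s3: p is true, \Box q is true, so p \lor \Box q is true.
      At s3: \Box q requires q at every successor {s0, s1, s2, s4, s5}.
        At s0: q is true.
        At s1: q is true.
        At s2: q is true.
        At s4: q is true.
        At s5: q is true.
      So \Box q is true at s3.

No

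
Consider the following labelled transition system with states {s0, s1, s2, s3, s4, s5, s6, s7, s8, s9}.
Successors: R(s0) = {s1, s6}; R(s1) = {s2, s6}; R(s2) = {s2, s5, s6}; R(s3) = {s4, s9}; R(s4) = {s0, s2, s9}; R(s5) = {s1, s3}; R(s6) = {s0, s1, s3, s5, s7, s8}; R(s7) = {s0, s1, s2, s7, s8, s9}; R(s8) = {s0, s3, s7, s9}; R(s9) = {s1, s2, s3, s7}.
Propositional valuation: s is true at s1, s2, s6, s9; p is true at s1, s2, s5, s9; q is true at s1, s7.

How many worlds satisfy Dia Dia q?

Recall that Dia ψ holds at a world iff ψ holds at some accessible world.
Let φ = Dia Dia q. Evaluate φ at each world:
  s0 (successors {s1, s6}): φ is true.
  s1 (successors {s2, s6}): φ is true.
  s2 (successors {s2, s5, s6}): φ is true.
  s3 (successors {s4, s9}): φ is true.
  s4 (successors {s0, s2, s9}): φ is true.
  s5 (successors {s1, s3}): φ is false.
  s6 (successors {s0, s1, s3, s5, s7, s8}): φ is true.
  s7 (successors {s0, s1, s2, s7, s8, s9}): φ is true.
  s8 (successors {s0, s3, s7, s9}): φ is true.
  s9 (successors {s1, s2, s3, s7}): φ is true.
For instance, at s5:
  At s5: Dia Dia q requires Dia q at some successor in {s1, s3}.
    At s1: Dia q is false.
    At s3: Dia q is false.
  So Dia Dia q is false at s5.
Satisfying worlds: {s0, s1, s2, s3, s4, s6, s7, s8, s9}

9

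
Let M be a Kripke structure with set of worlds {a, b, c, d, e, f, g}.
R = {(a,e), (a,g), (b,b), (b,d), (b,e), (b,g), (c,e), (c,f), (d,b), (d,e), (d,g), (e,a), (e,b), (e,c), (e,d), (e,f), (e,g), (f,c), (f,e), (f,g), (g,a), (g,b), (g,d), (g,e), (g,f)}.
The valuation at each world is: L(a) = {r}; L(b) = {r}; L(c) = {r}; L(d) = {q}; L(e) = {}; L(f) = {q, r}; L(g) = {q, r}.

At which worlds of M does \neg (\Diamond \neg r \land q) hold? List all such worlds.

Let φ = \neg (\Diamond \neg r \land q). Evaluate φ at each world:
  a (successors {e, g}): φ is true.
  b (successors {b, d, e, g}): φ is true.
  c (successors {e, f}): φ is true.
  d (successors {b, e, g}): φ is false.
  e (successors {a, b, c, d, f, g}): φ is true.
  f (successors {c, e, g}): φ is false.
  g (successors {a, b, d, e, f}): φ is false.
For instance, at g:
  At g: \Diamond \neg r \land q is true, so \neg (\Diamond \neg r \land q) is false.
    At g: \Diamond \neg r is true, q is true, so \Diamond \neg r \land q is true.
      At g: \Diamond \neg r requires \neg r at some successor in {a, b, d, e, f}.
        \neg r holds at d, so \Diamond \neg r is true at g.
Satisfying worlds: {a, b, c, e}

a, b, c, e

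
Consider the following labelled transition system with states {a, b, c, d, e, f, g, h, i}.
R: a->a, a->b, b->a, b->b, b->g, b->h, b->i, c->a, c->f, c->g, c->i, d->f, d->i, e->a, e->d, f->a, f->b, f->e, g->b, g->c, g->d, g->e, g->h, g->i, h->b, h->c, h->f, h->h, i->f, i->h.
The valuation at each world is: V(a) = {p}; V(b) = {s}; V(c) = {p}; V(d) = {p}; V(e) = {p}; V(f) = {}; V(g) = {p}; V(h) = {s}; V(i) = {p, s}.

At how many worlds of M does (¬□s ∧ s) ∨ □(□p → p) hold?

9

Recall that □ψ holds at a world iff ψ holds at every accessible world, and ◇ψ holds iff ψ holds at some accessible world.
Let φ = (¬□s ∧ s) ∨ □(□p → p). Evaluate φ at each world:
  a (successors {a, b}): φ is true.
  b (successors {a, b, g, h, i}): φ is true.
  c (successors {a, f, g, i}): φ is true.
  d (successors {f, i}): φ is true.
  e (successors {a, d}): φ is true.
  f (successors {a, b, e}): φ is true.
  g (successors {b, c, d, e, h, i}): φ is true.
  h (successors {b, c, f, h}): φ is true.
  i (successors {f, h}): φ is true.
For instance, at f:
  At f: ¬□s ∧ s is false, □(□p → p) is true, so (¬□s ∧ s) ∨ □(□p → p) is true.
    At f: ¬□s is true, s is false, so ¬□s ∧ s is false.
      At f: □s is false, so ¬□s is true.
    At f: □(□p → p) requires □p → p at every successor {a, b, e}.
      At a: □p → p is true.
      At b: □p → p is true.
      At e: □p → p is true.
    So □(□p → p) is true at f.
Satisfying worlds: {a, b, c, d, e, f, g, h, i}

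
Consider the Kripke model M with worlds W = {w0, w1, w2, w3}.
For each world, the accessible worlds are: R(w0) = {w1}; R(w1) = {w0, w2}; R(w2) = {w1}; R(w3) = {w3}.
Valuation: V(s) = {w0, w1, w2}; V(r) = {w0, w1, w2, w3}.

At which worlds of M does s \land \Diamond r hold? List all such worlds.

w0, w1, w2

Let φ = s \land \Diamond r. Evaluate φ at each world:
  w0 (successors {w1}): φ is true.
  w1 (successors {w0, w2}): φ is true.
  w2 (successors {w1}): φ is true.
  w3 (successors {w3}): φ is false.
For instance, at w0:
  At w0: s is true, \Diamond r is true, so s \land \Diamond r is true.
    At w0: \Diamond r requires r at some successor in {w1}.
      r holds at w1, so \Diamond r is true at w0.
Satisfying worlds: {w0, w1, w2}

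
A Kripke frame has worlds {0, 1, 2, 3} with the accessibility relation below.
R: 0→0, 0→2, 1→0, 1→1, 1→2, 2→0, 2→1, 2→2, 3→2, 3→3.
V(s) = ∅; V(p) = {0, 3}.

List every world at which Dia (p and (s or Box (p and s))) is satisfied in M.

none

Let φ = Dia (p and (s or Box (p and s))). Evaluate φ at each world:
  0 (successors {0, 2}): φ is false.
  1 (successors {0, 1, 2}): φ is false.
  2 (successors {0, 1, 2}): φ is false.
  3 (successors {2, 3}): φ is false.
For instance, at 2:
  At 2: Dia (p and (s or Box (p and s))) requires p and (s or Box (p and s)) at some successor in {0, 1, 2}.
    At 0: p and (s or Box (p and s)) is false.
    At 1: p and (s or Box (p and s)) is false.
    At 2: p and (s or Box (p and s)) is false.
  So Dia (p and (s or Box (p and s))) is false at 2.
Satisfying worlds: none.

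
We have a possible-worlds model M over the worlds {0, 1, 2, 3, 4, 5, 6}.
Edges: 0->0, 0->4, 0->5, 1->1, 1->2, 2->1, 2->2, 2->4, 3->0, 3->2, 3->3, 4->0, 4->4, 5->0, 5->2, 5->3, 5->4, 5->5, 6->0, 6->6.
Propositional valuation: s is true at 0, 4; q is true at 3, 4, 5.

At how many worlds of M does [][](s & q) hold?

Let φ = [][](s & q). Evaluate φ at each world:
  0 (successors {0, 4, 5}): φ is false.
  1 (successors {1, 2}): φ is false.
  2 (successors {1, 2, 4}): φ is false.
  3 (successors {0, 2, 3}): φ is false.
  4 (successors {0, 4}): φ is false.
  5 (successors {0, 2, 3, 4, 5}): φ is false.
  6 (successors {0, 6}): φ is false.
For instance, at 4:
  At 4: [][](s & q) requires [](s & q) at every successor {0, 4}.
    [](s & q) fails at 0, so [][](s & q) is false at 4.
      At 0: [](s & q) requires s & q at every successor {0, 4, 5}.
        s & q fails at 0, so [](s & q) is false at 0.
Satisfying worlds: none.

0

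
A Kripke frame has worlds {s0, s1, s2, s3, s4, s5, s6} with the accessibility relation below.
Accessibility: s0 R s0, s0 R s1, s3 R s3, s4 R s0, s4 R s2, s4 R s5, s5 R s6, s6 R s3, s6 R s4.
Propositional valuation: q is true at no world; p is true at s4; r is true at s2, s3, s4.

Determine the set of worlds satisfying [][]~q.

Let φ = [][]~q. Evaluate φ at each world:
  s0 (successors {s0, s1}): φ is true.
  s1 (successors ∅): φ is true.
  s2 (successors ∅): φ is true.
  s3 (successors {s3}): φ is true.
  s4 (successors {s0, s2, s5}): φ is true.
  s5 (successors {s6}): φ is true.
  s6 (successors {s3, s4}): φ is true.
For instance, at s3:
  At s3: [][]~q requires []~q at every successor {s3}.
      At s3: []~q requires ~q at every successor {s3}.
        At s3: ~q is true.
      So []~q is true at s3.
  So [][]~q is true at s3.
Satisfying worlds: {s0, s1, s2, s3, s4, s5, s6}

s0, s1, s2, s3, s4, s5, s6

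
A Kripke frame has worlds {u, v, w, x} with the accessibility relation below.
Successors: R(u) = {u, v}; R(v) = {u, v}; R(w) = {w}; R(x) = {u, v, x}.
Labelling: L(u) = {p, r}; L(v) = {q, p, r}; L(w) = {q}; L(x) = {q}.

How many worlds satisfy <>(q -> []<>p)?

3

Let φ = <>(q -> []<>p). Evaluate φ at each world:
  u (successors {u, v}): φ is true.
  v (successors {u, v}): φ is true.
  w (successors {w}): φ is false.
  x (successors {u, v, x}): φ is true.
For instance, at v:
  At v: <>(q -> []<>p) requires q -> []<>p at some successor in {u, v}.
    q -> []<>p holds at u, so <>(q -> []<>p) is true at v.
      At u: q is false, []<>p is true, so q -> []<>p is true.
Satisfying worlds: {u, v, x}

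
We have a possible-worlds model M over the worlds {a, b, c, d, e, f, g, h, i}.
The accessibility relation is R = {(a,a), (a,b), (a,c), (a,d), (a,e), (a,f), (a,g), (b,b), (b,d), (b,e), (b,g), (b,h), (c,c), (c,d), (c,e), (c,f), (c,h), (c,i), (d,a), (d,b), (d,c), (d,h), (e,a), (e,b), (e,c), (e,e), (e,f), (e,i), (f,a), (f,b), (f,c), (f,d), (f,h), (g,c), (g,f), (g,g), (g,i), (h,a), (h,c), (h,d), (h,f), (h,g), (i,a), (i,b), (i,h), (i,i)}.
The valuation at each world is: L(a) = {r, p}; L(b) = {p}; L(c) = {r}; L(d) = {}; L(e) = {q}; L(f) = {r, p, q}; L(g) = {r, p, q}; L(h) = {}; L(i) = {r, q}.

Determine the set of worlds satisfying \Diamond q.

a, b, c, e, g, h, i

Recall that \Diamond ψ holds at a world iff ψ holds at some accessible world.
Let φ = \Diamond q. Evaluate φ at each world:
  a (successors {a, b, c, d, e, f, g}): φ is true.
  b (successors {b, d, e, g, h}): φ is true.
  c (successors {c, d, e, f, h, i}): φ is true.
  d (successors {a, b, c, h}): φ is false.
  e (successors {a, b, c, e, f, i}): φ is true.
  f (successors {a, b, c, d, h}): φ is false.
  g (successors {c, f, g, i}): φ is true.
  h (successors {a, c, d, f, g}): φ is true.
  i (successors {a, b, h, i}): φ is true.
For instance, at d:
  At d: \Diamond q requires q at some successor in {a, b, c, h}.
    At a: q is false.
    At b: q is false.
    At c: q is false.
    At h: q is false.
  So \Diamond q is false at d.
Satisfying worlds: {a, b, c, e, g, h, i}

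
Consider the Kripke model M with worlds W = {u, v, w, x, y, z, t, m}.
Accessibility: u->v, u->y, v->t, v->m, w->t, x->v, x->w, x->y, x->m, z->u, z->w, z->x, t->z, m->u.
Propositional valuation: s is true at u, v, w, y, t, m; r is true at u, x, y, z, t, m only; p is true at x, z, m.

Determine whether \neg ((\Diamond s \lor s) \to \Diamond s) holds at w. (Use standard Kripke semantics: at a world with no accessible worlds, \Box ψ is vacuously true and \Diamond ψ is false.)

No

Recall that \Diamond ψ holds at a world iff ψ holds at some accessible world.
At w: (\Diamond s \lor s) \to \Diamond s is true, so \neg ((\Diamond s \lor s) \to \Diamond s) is false.
  At w: \Diamond s \lor s is true, \Diamond s is true, so (\Diamond s \lor s) \to \Diamond s is true.
    At w: \Diamond s is true, s is true, so \Diamond s \lor s is true.
      At w: \Diamond s requires s at some successor in {t}.
        s holds at t, so \Diamond s is true at w.
    At w: \Diamond s requires s at some successor in {t}.
      s holds at t, so \Diamond s is true at w.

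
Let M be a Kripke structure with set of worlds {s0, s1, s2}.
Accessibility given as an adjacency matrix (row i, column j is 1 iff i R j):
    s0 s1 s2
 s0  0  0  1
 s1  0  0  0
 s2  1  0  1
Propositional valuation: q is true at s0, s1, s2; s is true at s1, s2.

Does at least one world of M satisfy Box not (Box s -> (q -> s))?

Recall that Box ψ holds at a world iff ψ holds at every accessible world, and Dia ψ holds iff ψ holds at some accessible world.
Let φ = Box not (Box s -> (q -> s)). Evaluate φ at each world:
  s0 (successors {s2}): φ is false.
  s1 (successors ∅): φ is true.
  s2 (successors {s0, s2}): φ is false.
Detail at s1 (witness):
  At s1: no accessible worlds, so Box not (Box s -> (q -> s)) holds vacuously.

Yes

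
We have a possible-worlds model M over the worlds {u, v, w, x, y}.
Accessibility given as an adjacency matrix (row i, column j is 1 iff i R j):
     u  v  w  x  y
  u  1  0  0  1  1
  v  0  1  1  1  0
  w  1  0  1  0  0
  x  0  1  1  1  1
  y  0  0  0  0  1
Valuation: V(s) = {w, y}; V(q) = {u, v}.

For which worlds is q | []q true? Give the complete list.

Let φ = q | []q. Evaluate φ at each world:
  u (successors {u, x, y}): φ is true.
  v (successors {v, w, x}): φ is true.
  w (successors {u, w}): φ is false.
  x (successors {v, w, x, y}): φ is false.
  y (successors {y}): φ is false.
For instance, at x:
  At x: q is false, []q is false, so q | []q is false.
    At x: []q requires q at every successor {v, w, x, y}.
      q fails at w, so []q is false at x.
Satisfying worlds: {u, v}

u, v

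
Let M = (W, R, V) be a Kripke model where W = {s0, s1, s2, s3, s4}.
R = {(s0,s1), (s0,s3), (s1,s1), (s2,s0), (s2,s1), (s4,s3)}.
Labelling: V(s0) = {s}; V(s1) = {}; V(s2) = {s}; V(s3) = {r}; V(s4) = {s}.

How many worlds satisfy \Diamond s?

1

Let φ = \Diamond s. Evaluate φ at each world:
  s0 (successors {s1, s3}): φ is false.
  s1 (successors {s1}): φ is false.
  s2 (successors {s0, s1}): φ is true.
  s3 (successors ∅): φ is false.
  s4 (successors {s3}): φ is false.
For instance, at s2:
  At s2: \Diamond s requires s at some successor in {s0, s1}.
    s holds at s0, so \Diamond s is true at s2.
Satisfying worlds: {s2}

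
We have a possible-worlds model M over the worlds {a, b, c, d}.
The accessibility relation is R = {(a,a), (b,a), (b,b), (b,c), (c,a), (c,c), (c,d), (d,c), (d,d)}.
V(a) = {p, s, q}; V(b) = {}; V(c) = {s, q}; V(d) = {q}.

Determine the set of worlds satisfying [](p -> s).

Let φ = [](p -> s). Evaluate φ at each world:
  a (successors {a}): φ is true.
  b (successors {a, b, c}): φ is true.
  c (successors {a, c, d}): φ is true.
  d (successors {c, d}): φ is true.
For instance, at a:
  At a: [](p -> s) requires p -> s at every successor {a}.
    At a: p -> s is true.
  So [](p -> s) is true at a.
Satisfying worlds: {a, b, c, d}

a, b, c, d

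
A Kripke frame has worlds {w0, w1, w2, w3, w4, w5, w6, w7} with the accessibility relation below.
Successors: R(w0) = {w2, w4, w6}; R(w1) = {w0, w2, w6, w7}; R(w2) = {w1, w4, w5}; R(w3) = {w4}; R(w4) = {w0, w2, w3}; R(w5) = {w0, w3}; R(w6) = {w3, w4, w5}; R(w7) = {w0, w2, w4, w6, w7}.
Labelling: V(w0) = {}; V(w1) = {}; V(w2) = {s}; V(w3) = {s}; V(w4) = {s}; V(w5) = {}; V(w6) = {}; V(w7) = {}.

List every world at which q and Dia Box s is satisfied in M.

Let φ = q and Dia Box s. Evaluate φ at each world:
  w0 (successors {w2, w4, w6}): φ is false.
  w1 (successors {w0, w2, w6, w7}): φ is false.
  w2 (successors {w1, w4, w5}): φ is false.
  w3 (successors {w4}): φ is false.
  w4 (successors {w0, w2, w3}): φ is false.
  w5 (successors {w0, w3}): φ is false.
  w6 (successors {w3, w4, w5}): φ is false.
  w7 (successors {w0, w2, w4, w6, w7}): φ is false.
For instance, at w4:
  At w4: q is false, Dia Box s is true, so q and Dia Box s is false.
    At w4: Dia Box s requires Box s at some successor in {w0, w2, w3}.
      Box s holds at w3, so Dia Box s is true at w4.
Satisfying worlds: none.

none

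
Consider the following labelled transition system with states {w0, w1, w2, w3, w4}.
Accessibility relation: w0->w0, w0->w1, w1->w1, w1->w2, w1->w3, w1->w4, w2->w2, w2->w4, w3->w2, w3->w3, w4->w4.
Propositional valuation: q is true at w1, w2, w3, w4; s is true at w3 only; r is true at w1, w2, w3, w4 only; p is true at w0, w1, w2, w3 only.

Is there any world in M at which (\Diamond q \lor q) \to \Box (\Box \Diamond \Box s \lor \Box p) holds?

No

Let φ = (\Diamond q \lor q) \to \Box (\Box \Diamond \Box s \lor \Box p). Evaluate φ at each world:
  w0 (successors {w0, w1}): φ is false.
  w1 (successors {w1, w2, w3, w4}): φ is false.
  w2 (successors {w2, w4}): φ is false.
  w3 (successors {w2, w3}): φ is false.
  w4 (successors {w4}): φ is false.
For instance, at w2:
  At w2: \Diamond q \lor q is true, \Box (\Box \Diamond \Box s \lor \Box p) is false, so (\Diamond q \lor q) \to \Box (\Box \Diamond \Box s \lor \Box p) is false.
    At w2: \Diamond q is true, q is true, so \Diamond q \lor q is true.
      At w2: \Diamond q requires q at some successor in {w2, w4}.
        q holds at w2, so \Diamond q is true at w2.
    At w2: \Box (\Box \Diamond \Box s \lor \Box p) requires \Box \Diamond \Box s \lor \Box p at every successor {w2, w4}.
      \Box \Diamond \Box s \lor \Box p fails at w2, so \Box (\Box \Diamond \Box s \lor \Box p) is false at w2.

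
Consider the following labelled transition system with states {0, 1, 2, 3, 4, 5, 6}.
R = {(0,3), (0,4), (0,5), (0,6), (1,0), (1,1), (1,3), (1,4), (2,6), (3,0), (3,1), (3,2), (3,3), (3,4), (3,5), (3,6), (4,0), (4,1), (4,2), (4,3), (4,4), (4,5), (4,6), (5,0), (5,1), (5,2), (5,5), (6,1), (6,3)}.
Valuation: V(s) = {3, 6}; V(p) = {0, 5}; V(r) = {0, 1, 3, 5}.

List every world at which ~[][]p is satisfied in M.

Let φ = ~[][]p. Evaluate φ at each world:
  0 (successors {3, 4, 5, 6}): φ is true.
  1 (successors {0, 1, 3, 4}): φ is true.
  2 (successors {6}): φ is true.
  3 (successors {0, 1, 2, 3, 4, 5, 6}): φ is true.
  4 (successors {0, 1, 2, 3, 4, 5, 6}): φ is true.
  5 (successors {0, 1, 2, 5}): φ is true.
  6 (successors {1, 3}): φ is true.
For instance, at 1:
  At 1: [][]p is false, so ~[][]p is true.
    At 1: [][]p requires []p at every successor {0, 1, 3, 4}.
      []p fails at 0, so [][]p is false at 1.
Satisfying worlds: {0, 1, 2, 3, 4, 5, 6}

0, 1, 2, 3, 4, 5, 6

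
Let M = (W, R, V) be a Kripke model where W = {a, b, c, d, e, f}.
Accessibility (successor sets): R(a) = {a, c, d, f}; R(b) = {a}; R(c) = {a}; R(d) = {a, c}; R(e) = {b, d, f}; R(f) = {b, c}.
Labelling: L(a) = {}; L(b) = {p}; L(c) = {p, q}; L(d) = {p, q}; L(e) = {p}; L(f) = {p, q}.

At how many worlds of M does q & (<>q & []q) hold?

Let φ = q & (<>q & []q). Evaluate φ at each world:
  a (successors {a, c, d, f}): φ is false.
  b (successors {a}): φ is false.
  c (successors {a}): φ is false.
  d (successors {a, c}): φ is false.
  e (successors {b, d, f}): φ is false.
  f (successors {b, c}): φ is false.
For instance, at f:
  At f: q is true, <>q & []q is false, so q & (<>q & []q) is false.
    At f: <>q is true, []q is false, so <>q & []q is false.
      At f: <>q requires q at some successor in {b, c}.
        q holds at c, so <>q is true at f.
      At f: []q requires q at every successor {b, c}.
        q fails at b, so []q is false at f.
Satisfying worlds: none.

0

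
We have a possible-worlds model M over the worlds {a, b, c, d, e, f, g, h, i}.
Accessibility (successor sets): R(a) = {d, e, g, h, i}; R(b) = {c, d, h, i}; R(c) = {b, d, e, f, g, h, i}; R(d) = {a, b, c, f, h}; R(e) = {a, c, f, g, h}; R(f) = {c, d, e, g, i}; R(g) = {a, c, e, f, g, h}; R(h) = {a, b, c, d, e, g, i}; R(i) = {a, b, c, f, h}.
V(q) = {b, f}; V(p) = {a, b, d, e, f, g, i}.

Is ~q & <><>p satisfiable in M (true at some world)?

Yes

Let φ = ~q & <><>p. Evaluate φ at each world:
  a (successors {d, e, g, h, i}): φ is true.
  b (successors {c, d, h, i}): φ is false.
  c (successors {b, d, e, f, g, h, i}): φ is true.
  d (successors {a, b, c, f, h}): φ is true.
  e (successors {a, c, f, g, h}): φ is true.
  f (successors {c, d, e, g, i}): φ is false.
  g (successors {a, c, e, f, g, h}): φ is true.
  h (successors {a, b, c, d, e, g, i}): φ is true.
  i (successors {a, b, c, f, h}): φ is true.
Detail at a (witness):
  At a: ~q is true, <><>p is true, so ~q & <><>p is true.
    At a: <><>p requires <>p at some successor in {d, e, g, h, i}.
      <>p holds at d, so <><>p is true at a.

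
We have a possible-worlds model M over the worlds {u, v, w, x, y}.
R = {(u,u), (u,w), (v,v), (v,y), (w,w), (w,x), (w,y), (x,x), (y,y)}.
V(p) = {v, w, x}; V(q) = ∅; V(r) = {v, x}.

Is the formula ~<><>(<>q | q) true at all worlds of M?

Yes

Let φ = ~<><>(<>q | q). Evaluate φ at each world:
  u (successors {u, w}): φ is true.
  v (successors {v, y}): φ is true.
  w (successors {w, x, y}): φ is true.
  x (successors {x}): φ is true.
  y (successors {y}): φ is true.
For instance, at u:
  At u: <><>(<>q | q) is false, so ~<><>(<>q | q) is true.
    At u: <><>(<>q | q) requires <>(<>q | q) at some successor in {u, w}.
      At u: <>(<>q | q) is false.
      At w: <>(<>q | q) is false.
    So <><>(<>q | q) is false at u.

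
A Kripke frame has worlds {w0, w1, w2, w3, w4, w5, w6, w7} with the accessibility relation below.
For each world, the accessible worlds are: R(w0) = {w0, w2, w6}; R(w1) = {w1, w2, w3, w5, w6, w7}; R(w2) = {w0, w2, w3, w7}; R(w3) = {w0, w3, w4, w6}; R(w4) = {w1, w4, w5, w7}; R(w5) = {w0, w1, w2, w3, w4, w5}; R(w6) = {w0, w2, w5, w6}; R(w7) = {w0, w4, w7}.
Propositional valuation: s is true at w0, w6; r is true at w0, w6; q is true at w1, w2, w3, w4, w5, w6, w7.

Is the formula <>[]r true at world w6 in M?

Recall that []ψ holds at a world iff ψ holds at every accessible world, and <>ψ holds iff ψ holds at some accessible world.
At w6: <>[]r requires []r at some successor in {w0, w2, w5, w6}.
  At w0: []r is false.
  At w2: []r is false.
  At w5: []r is false.
  At w6: []r is false.
So <>[]r is false at w6.

No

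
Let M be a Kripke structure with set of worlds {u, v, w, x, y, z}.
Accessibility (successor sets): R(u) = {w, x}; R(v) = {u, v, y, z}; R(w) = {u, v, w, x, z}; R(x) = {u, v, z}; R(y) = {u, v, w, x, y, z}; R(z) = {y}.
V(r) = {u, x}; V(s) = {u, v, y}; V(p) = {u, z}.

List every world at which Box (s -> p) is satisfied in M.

Let φ = Box (s -> p). Evaluate φ at each world:
  u (successors {w, x}): φ is true.
  v (successors {u, v, y, z}): φ is false.
  w (successors {u, v, w, x, z}): φ is false.
  x (successors {u, v, z}): φ is false.
  y (successors {u, v, w, x, y, z}): φ is false.
  z (successors {y}): φ is false.
For instance, at u:
  At u: Box (s -> p) requires s -> p at every successor {w, x}.
    At w: s -> p is true.
    At x: s -> p is true.
  So Box (s -> p) is true at u.
Satisfying worlds: {u}

u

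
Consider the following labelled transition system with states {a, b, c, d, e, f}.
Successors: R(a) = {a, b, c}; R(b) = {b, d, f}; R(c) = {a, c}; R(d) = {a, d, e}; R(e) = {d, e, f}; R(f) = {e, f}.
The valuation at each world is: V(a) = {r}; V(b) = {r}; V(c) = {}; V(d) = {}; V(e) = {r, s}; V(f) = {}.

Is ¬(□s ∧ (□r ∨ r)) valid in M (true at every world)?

Yes

Let φ = ¬(□s ∧ (□r ∨ r)). Evaluate φ at each world:
  a (successors {a, b, c}): φ is true.
  b (successors {b, d, f}): φ is true.
  c (successors {a, c}): φ is true.
  d (successors {a, d, e}): φ is true.
  e (successors {d, e, f}): φ is true.
  f (successors {e, f}): φ is true.
For instance, at b:
  At b: □s ∧ (□r ∨ r) is false, so ¬(□s ∧ (□r ∨ r)) is true.
    At b: □s is false, □r ∨ r is true, so □s ∧ (□r ∨ r) is false.
      At b: □s requires s at every successor {b, d, f}.
        s fails at b, so □s is false at b.
      At b: □r is false, r is true, so □r ∨ r is true.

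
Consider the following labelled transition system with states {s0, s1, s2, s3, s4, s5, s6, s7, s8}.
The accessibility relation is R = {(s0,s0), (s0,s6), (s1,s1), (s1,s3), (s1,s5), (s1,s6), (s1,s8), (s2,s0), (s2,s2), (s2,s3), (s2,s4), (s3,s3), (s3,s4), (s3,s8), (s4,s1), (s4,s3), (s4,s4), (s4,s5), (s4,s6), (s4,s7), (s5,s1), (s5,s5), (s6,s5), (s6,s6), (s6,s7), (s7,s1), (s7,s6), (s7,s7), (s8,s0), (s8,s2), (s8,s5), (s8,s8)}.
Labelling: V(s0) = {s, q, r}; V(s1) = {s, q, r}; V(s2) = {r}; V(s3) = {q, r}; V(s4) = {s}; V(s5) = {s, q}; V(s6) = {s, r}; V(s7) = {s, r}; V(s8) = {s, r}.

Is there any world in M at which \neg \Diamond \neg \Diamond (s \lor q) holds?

Let φ = \neg \Diamond \neg \Diamond (s \lor q). Evaluate φ at each world:
  s0 (successors {s0, s6}): φ is true.
  s1 (successors {s1, s3, s5, s6, s8}): φ is true.
  s2 (successors {s0, s2, s3, s4}): φ is true.
  s3 (successors {s3, s4, s8}): φ is true.
  s4 (successors {s1, s3, s4, s5, s6, s7}): φ is true.
  s5 (successors {s1, s5}): φ is true.
  s6 (successors {s5, s6, s7}): φ is true.
  s7 (successors {s1, s6, s7}): φ is true.
  s8 (successors {s0, s2, s5, s8}): φ is true.
Detail at s0 (witness):
  At s0: \Diamond \neg \Diamond (s \lor q) is false, so \neg \Diamond \neg \Diamond (s \lor q) is true.
    At s0: \Diamond \neg \Diamond (s \lor q) requires \neg \Diamond (s \lor q) at some successor in {s0, s6}.
      At s0: \neg \Diamond (s \lor q) is false.
      At s6: \neg \Diamond (s \lor q) is false.
    So \Diamond \neg \Diamond (s \lor q) is false at s0.

Yes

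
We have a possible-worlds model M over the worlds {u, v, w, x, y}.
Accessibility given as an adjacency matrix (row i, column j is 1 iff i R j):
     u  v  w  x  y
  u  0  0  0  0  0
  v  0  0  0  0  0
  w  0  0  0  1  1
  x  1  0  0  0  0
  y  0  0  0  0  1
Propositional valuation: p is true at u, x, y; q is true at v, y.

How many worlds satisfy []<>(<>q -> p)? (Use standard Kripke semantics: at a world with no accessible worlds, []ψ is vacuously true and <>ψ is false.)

4

Let φ = []<>(<>q -> p). Evaluate φ at each world:
  u (successors ∅): φ is true.
  v (successors ∅): φ is true.
  w (successors {x, y}): φ is true.
  x (successors {u}): φ is false.
  y (successors {y}): φ is true.
For instance, at y:
  At y: []<>(<>q -> p) requires <>(<>q -> p) at every successor {y}.
      At y: <>(<>q -> p) requires <>q -> p at some successor in {y}.
        <>q -> p holds at y, so <>(<>q -> p) is true at y.
  So []<>(<>q -> p) is true at y.
Satisfying worlds: {u, v, w, y}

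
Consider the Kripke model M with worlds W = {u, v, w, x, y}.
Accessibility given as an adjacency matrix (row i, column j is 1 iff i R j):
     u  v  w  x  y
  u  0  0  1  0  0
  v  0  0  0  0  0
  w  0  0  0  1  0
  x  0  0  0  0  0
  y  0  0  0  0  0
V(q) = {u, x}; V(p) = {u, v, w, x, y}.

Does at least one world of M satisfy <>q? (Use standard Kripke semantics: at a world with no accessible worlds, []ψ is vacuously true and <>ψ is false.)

Yes

Recall that <>ψ holds at a world iff ψ holds at some accessible world.
Let φ = <>q. Evaluate φ at each world:
  u (successors {w}): φ is false.
  v (successors ∅): φ is false.
  w (successors {x}): φ is true.
  x (successors ∅): φ is false.
  y (successors ∅): φ is false.
Detail at w (witness):
  At w: <>q requires q at some successor in {x}.
    q holds at x, so <>q is true at w.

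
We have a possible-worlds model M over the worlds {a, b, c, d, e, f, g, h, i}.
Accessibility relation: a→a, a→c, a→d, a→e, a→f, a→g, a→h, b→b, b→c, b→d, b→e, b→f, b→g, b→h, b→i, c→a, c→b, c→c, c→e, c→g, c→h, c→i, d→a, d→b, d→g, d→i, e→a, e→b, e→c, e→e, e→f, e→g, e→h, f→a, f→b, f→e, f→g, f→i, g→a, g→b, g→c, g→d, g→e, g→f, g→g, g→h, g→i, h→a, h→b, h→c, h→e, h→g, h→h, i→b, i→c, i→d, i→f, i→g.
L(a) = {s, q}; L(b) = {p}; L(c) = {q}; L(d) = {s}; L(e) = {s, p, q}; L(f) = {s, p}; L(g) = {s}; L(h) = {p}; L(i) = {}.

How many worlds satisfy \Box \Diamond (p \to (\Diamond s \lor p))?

Let φ = \Box \Diamond (p \to (\Diamond s \lor p)). Evaluate φ at each world:
  a (successors {a, c, d, e, f, g, h}): φ is true.
  b (successors {b, c, d, e, f, g, h, i}): φ is true.
  c (successors {a, b, c, e, g, h, i}): φ is true.
  d (successors {a, b, g, i}): φ is true.
  e (successors {a, b, c, e, f, g, h}): φ is true.
  f (successors {a, b, e, g, i}): φ is true.
  g (successors {a, b, c, d, e, f, g, h, i}): φ is true.
  h (successors {a, b, c, e, g, h}): φ is true.
  i (successors {b, c, d, f, g}): φ is true.
For instance, at h:
  At h: \Box \Diamond (p \to (\Diamond s \lor p)) requires \Diamond (p \to (\Diamond s \lor p)) at every successor {a, b, c, e, g, h}.
    At a: \Diamond (p \to (\Diamond s \lor p)) is true.
    At b: \Diamond (p \to (\Diamond s \lor p)) is true.
    At c: \Diamond (p \to (\Diamond s \lor p)) is true.
    At e: \Diamond (p \to (\Diamond s \lor p)) is true.
    At g: \Diamond (p \to (\Diamond s \lor p)) is true.
    At h: \Diamond (p \to (\Diamond s \lor p)) is true.
  So \Box \Diamond (p \to (\Diamond s \lor p)) is true at h.
Satisfying worlds: {a, b, c, d, e, f, g, h, i}

9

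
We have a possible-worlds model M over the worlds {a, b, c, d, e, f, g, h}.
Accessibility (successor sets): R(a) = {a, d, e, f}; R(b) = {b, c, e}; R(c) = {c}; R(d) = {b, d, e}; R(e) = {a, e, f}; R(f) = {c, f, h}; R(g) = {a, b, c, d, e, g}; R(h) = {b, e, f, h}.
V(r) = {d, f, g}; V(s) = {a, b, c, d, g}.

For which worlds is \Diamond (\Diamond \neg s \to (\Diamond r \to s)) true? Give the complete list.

Let φ = \Diamond (\Diamond \neg s \to (\Diamond r \to s)). Evaluate φ at each world:
  a (successors {a, d, e, f}): φ is true.
  b (successors {b, c, e}): φ is true.
  c (successors {c}): φ is true.
  d (successors {b, d, e}): φ is true.
  e (successors {a, e, f}): φ is true.
  f (successors {c, f, h}): φ is true.
  g (successors {a, b, c, d, e, g}): φ is true.
  h (successors {b, e, f, h}): φ is true.
For instance, at h:
  At h: \Diamond (\Diamond \neg s \to (\Diamond r \to s)) requires \Diamond \neg s \to (\Diamond r \to s) at some successor in {b, e, f, h}.
    \Diamond \neg s \to (\Diamond r \to s) holds at b, so \Diamond (\Diamond \neg s \to (\Diamond r \to s)) is true at h.
      At b: \Diamond \neg s is true, \Diamond r \to s is true, so \Diamond \neg s \to (\Diamond r \to s) is true.
Satisfying worlds: {a, b, c, d, e, f, g, h}

a, b, c, d, e, f, g, h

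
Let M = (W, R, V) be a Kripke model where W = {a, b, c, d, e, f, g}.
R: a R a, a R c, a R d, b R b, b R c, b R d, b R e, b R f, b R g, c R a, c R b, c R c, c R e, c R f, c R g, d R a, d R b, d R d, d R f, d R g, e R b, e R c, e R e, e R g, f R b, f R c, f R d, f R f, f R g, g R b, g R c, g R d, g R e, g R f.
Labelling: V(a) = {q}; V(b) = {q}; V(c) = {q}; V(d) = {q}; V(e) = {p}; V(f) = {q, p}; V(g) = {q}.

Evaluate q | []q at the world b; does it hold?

Yes

At b: q is true, []q is false, so q | []q is true.
  At b: []q requires q at every successor {b, c, d, e, f, g}.
    q fails at e, so []q is false at b.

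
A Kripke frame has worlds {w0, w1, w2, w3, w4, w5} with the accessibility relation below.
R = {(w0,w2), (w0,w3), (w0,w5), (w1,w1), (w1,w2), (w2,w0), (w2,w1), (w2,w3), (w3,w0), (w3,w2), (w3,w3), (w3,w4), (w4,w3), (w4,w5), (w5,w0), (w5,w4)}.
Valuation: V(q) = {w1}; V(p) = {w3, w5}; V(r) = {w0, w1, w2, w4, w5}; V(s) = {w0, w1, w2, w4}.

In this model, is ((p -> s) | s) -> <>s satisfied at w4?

No

At w4: (p -> s) | s is true, <>s is false, so ((p -> s) | s) -> <>s is false.
  At w4: <>s requires s at some successor in {w3, w5}.
    At w3: s is false.
    At w5: s is false.
  So <>s is false at w4.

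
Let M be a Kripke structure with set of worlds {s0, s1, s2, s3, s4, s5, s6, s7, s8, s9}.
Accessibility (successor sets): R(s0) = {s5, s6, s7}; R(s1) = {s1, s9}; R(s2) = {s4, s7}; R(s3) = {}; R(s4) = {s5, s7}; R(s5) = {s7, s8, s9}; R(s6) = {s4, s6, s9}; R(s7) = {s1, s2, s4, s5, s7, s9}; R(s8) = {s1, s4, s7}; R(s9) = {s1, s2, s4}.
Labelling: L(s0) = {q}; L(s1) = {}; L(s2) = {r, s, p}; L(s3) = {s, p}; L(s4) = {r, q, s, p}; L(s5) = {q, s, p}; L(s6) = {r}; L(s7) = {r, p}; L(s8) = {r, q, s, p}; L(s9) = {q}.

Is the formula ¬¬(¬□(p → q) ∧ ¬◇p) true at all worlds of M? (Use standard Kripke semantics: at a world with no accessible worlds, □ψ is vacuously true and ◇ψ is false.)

No

Let φ = ¬¬(¬□(p → q) ∧ ¬◇p). Evaluate φ at each world:
  s0 (successors {s5, s6, s7}): φ is false.
  s1 (successors {s1, s9}): φ is false.
  s2 (successors {s4, s7}): φ is false.
  s3 (successors ∅): φ is false.
  s4 (successors {s5, s7}): φ is false.
  s5 (successors {s7, s8, s9}): φ is false.
  s6 (successors {s4, s6, s9}): φ is false.
  s7 (successors {s1, s2, s4, s5, s7, s9}): φ is false.
  s8 (successors {s1, s4, s7}): φ is false.
  s9 (successors {s1, s2, s4}): φ is false.
Detail at s0 (counterexample):
  At s0: ¬(¬□(p → q) ∧ ¬◇p) is true, so ¬¬(¬□(p → q) ∧ ¬◇p) is false.
    At s0: ¬□(p → q) ∧ ¬◇p is false, so ¬(¬□(p → q) ∧ ¬◇p) is true.
      At s0: ¬□(p → q) is true, ¬◇p is false, so ¬□(p → q) ∧ ¬◇p is false.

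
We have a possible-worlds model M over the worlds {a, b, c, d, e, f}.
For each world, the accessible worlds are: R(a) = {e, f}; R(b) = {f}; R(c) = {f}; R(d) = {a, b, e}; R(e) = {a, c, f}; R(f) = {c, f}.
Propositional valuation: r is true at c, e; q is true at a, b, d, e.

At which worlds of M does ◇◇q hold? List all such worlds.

Let φ = ◇◇q. Evaluate φ at each world:
  a (successors {e, f}): φ is true.
  b (successors {f}): φ is false.
  c (successors {f}): φ is false.
  d (successors {a, b, e}): φ is true.
  e (successors {a, c, f}): φ is true.
  f (successors {c, f}): φ is false.
For instance, at a:
  At a: ◇◇q requires ◇q at some successor in {e, f}.
    ◇q holds at e, so ◇◇q is true at a.
      At e: ◇q requires q at some successor in {a, c, f}.
        q holds at a, so ◇q is true at e.
Satisfying worlds: {a, d, e}

a, d, e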